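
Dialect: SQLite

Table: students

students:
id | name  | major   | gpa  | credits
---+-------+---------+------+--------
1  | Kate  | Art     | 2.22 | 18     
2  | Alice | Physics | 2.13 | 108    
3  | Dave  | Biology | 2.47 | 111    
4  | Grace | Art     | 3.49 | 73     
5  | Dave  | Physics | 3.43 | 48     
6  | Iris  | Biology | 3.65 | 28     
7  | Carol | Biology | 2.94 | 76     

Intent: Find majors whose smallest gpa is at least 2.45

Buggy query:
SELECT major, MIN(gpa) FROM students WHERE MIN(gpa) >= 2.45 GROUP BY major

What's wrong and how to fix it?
Bug: MIN() in WHERE is a misuse of aggregate

Fix: Replace WHERE with HAVING after the GROUP BY

Corrected query:
SELECT major, MIN(gpa) FROM students GROUP BY major HAVING MIN(gpa) >= 2.45

Result:
major   | MIN(gpa)
--------+---------
Biology | 2.47    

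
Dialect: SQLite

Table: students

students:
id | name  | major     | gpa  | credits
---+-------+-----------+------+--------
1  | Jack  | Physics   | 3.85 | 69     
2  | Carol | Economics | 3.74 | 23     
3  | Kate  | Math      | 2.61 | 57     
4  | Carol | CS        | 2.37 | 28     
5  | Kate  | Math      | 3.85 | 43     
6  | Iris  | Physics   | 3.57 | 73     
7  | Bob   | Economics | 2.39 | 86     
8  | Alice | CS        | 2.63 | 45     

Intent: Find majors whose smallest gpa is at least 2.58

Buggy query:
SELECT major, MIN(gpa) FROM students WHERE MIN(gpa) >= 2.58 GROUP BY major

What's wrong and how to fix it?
Bug: MIN() in WHERE is a misuse of aggregate

Fix: Replace WHERE with HAVING after the GROUP BY

Corrected query:
SELECT major, MIN(gpa) FROM students GROUP BY major HAVING MIN(gpa) >= 2.58

Result:
major   | MIN(gpa)
--------+---------
Math    | 2.61    
Physics | 3.57    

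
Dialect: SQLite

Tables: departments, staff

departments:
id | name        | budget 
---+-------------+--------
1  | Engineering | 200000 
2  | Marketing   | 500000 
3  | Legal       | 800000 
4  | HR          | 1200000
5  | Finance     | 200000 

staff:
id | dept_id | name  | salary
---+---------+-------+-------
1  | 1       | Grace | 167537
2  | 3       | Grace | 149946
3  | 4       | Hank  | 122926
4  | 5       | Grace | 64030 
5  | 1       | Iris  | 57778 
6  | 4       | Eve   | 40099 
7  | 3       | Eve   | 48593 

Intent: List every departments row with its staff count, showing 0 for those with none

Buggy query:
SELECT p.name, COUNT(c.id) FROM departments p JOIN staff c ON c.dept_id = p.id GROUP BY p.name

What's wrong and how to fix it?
Bug: INNER JOIN drops departments rows that have no matching staff rows

Fix: Switch to LEFT JOIN to retain unmatched parent rows

Corrected query:
SELECT p.name, COUNT(c.id) FROM departments p LEFT JOIN staff c ON c.dept_id = p.id GROUP BY p.name

Result:
name        | COUNT(c.id)
------------+------------
Engineering | 2          
Finance     | 1          
HR          | 2          
Legal       | 2          
Marketing   | 0          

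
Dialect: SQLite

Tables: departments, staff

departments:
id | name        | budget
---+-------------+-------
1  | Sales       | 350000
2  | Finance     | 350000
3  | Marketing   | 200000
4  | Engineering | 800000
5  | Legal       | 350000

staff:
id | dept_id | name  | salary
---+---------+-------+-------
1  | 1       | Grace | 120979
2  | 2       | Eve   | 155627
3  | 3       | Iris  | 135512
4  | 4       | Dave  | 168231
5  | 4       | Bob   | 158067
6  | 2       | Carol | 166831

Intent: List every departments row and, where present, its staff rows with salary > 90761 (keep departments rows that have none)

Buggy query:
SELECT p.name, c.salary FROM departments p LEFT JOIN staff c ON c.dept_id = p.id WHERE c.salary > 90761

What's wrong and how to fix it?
Bug: A WHERE condition on the right-hand table after LEFT JOIN drops unmatched parents

Fix: Move the right-table condition into the ON clause so unmatched parents are kept

Corrected query:
SELECT p.name, c.salary FROM departments p LEFT JOIN staff c ON c.dept_id = p.id AND c.salary > 90761

Result:
name        | salary
------------+-------
Sales       | 120979
Finance     | 155627
Finance     | 166831
Marketing   | 135512
Engineering | 158067
Engineering | 168231
Legal       | NULL  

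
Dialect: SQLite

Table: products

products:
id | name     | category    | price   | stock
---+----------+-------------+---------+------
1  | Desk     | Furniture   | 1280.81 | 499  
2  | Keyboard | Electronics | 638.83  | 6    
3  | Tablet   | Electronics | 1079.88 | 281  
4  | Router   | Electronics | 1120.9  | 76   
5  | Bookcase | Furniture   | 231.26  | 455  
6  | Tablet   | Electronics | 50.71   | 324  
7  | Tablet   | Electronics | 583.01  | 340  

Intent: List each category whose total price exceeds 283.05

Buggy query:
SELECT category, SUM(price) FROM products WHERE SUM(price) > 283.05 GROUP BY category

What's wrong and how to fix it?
Bug: Aggregate functions cannot appear in a WHERE clause

Fix: Move the aggregate condition to a HAVING clause

Corrected query:
SELECT category, SUM(price) FROM products GROUP BY category HAVING SUM(price) > 283.05

Result:
category    | SUM(price)
------------+-----------
Electronics | 3473.33   
Furniture   | 1512.07   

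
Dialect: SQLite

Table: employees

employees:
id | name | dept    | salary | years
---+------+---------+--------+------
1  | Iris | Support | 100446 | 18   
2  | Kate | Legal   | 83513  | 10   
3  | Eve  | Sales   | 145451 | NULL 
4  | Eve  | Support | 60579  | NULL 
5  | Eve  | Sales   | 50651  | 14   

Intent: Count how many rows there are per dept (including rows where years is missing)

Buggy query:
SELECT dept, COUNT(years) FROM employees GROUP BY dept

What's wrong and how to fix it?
Bug: COUNT(years) skips NULLs, so groups with missing years are undercounted

Fix: Replace COUNT(years) with COUNT(*)

Corrected query:
SELECT dept, COUNT(*) FROM employees GROUP BY dept

Result:
dept    | COUNT(*)
--------+---------
Legal   | 1       
Sales   | 2       
Support | 2       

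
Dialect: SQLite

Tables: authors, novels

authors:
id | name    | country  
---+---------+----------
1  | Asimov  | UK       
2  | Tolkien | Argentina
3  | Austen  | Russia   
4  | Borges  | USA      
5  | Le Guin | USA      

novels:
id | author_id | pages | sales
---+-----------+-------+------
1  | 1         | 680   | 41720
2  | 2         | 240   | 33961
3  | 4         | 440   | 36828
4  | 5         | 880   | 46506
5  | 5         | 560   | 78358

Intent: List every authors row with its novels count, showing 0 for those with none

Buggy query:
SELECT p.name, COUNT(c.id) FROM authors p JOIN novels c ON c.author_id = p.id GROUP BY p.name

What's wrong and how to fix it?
Bug: An inner join excludes parents with zero children

Fix: Use LEFT JOIN so parents without children still appear (COUNT(c.id) gives 0)

Corrected query:
SELECT p.name, COUNT(c.id) FROM authors p LEFT JOIN novels c ON c.author_id = p.id GROUP BY p.name

Result:
name    | COUNT(c.id)
--------+------------
Asimov  | 1          
Austen  | 0          
Borges  | 1          
Le Guin | 2          
Tolkien | 1          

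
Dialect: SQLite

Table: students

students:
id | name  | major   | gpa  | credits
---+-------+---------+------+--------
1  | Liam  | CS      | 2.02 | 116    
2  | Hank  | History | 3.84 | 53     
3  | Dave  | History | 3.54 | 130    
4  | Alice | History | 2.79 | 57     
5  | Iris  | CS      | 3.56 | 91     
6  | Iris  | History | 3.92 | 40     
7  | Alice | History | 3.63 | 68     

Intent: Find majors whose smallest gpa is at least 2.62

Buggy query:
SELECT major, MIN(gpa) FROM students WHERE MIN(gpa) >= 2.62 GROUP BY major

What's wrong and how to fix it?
Bug: Aggregates like MIN are computed per group after WHERE runs

Fix: Replace WHERE with HAVING after the GROUP BY

Corrected query:
SELECT major, MIN(gpa) FROM students GROUP BY major HAVING MIN(gpa) >= 2.62

Result:
major   | MIN(gpa)
--------+---------
History | 2.79    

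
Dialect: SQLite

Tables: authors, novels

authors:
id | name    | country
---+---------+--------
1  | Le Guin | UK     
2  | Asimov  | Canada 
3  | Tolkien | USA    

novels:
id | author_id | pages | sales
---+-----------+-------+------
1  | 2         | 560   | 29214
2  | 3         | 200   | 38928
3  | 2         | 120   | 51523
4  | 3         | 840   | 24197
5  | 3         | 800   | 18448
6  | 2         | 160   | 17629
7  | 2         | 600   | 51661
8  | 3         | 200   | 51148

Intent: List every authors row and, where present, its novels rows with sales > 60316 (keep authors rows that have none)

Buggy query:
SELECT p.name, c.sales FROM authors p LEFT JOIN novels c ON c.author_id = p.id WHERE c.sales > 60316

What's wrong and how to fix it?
Bug: Filtering c.sales in WHERE discards the NULL rows produced by LEFT JOIN, turning it into an inner join

Fix: Put 'c.sales > 60316' in the JOIN's ON clause instead of WHERE

Corrected query:
SELECT p.name, c.sales FROM authors p LEFT JOIN novels c ON c.author_id = p.id AND c.sales > 60316

Result:
name    | sales
--------+------
Le Guin | NULL 
Asimov  | NULL 
Tolkien | NULL 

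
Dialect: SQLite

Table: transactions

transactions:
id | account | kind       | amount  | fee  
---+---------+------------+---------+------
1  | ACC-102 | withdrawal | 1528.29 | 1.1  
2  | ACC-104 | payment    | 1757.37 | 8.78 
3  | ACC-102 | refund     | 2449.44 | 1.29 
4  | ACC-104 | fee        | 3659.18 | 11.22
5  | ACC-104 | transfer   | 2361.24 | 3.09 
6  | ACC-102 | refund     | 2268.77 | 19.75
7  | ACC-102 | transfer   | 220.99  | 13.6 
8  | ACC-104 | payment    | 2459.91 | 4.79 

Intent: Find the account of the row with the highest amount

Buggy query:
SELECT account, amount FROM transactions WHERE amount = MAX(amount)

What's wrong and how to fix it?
Bug: MAX(amount) is an aggregate and cannot be used directly in WHERE

Fix: Wrap MAX in a scalar subquery so WHERE compares against a single value

Corrected query:
SELECT account, amount FROM transactions WHERE amount = (SELECT MAX(amount) FROM transactions)

Result:
account | amount 
--------+--------
ACC-104 | 3659.18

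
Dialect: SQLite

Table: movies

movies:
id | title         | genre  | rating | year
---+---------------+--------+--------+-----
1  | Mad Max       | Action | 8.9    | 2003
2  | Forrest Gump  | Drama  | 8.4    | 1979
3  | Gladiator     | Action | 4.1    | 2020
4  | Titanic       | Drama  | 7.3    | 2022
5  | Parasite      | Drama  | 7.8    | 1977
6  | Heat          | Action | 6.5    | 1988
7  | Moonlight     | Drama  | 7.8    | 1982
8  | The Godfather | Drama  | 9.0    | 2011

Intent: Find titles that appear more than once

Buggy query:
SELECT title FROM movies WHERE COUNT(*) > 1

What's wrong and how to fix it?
Bug: WHERE can't reference COUNT(*); aggregates are computed after WHERE

Fix: GROUP BY title, then filter groups with HAVING COUNT(*) > 1

Corrected query:
SELECT title FROM movies GROUP BY title HAVING COUNT(*) > 1

Result:
(no rows)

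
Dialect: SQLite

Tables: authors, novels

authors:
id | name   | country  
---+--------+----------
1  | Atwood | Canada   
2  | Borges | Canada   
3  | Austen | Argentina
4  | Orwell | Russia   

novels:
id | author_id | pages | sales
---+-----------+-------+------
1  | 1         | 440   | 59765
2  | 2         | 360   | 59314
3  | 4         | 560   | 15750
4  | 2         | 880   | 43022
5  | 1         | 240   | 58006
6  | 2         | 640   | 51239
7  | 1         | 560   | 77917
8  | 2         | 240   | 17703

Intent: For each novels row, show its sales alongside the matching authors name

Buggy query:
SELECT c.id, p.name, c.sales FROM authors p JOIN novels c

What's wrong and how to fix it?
Bug: JOIN with no ON clause produces a cartesian product; every novels row pairs with every authors row

Fix: Add ON c.author_id = p.id to the JOIN

Corrected query:
SELECT c.id, p.name, c.sales FROM authors p JOIN novels c ON c.author_id = p.id

Result:
id | name   | sales
---+--------+------
1  | Atwood | 59765
2  | Borges | 59314
3  | Orwell | 15750
4  | Borges | 43022
5  | Atwood | 58006
6  | Borges | 51239
7  | Atwood | 77917
8  | Borges | 17703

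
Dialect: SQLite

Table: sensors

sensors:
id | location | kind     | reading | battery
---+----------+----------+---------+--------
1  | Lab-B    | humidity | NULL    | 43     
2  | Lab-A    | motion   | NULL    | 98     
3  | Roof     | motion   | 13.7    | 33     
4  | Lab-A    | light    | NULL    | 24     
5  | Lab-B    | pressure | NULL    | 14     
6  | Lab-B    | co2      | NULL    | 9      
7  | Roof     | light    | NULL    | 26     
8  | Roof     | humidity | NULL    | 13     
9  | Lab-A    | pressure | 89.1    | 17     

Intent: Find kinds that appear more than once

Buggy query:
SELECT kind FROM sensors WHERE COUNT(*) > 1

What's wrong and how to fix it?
Bug: WHERE can't reference COUNT(*); aggregates are computed after WHERE

Fix: GROUP BY kind, then filter groups with HAVING COUNT(*) > 1

Corrected query:
SELECT kind FROM sensors GROUP BY kind HAVING COUNT(*) > 1

Result:
kind    
--------
humidity
light   
motion  
pressure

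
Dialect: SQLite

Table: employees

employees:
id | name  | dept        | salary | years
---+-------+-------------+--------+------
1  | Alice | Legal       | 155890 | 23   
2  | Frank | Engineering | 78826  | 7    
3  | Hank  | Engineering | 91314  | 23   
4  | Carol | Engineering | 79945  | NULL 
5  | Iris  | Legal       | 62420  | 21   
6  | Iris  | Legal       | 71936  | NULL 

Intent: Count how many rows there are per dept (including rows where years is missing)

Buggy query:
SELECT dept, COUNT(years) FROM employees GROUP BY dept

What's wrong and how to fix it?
Bug: COUNT(column) counts non-NULL values only; rows with NULL years aren't counted

Fix: Use COUNT(*) to count all rows regardless of NULL

Corrected query:
SELECT dept, COUNT(*) FROM employees GROUP BY dept

Result:
dept        | COUNT(*)
------------+---------
Engineering | 3       
Legal       | 3       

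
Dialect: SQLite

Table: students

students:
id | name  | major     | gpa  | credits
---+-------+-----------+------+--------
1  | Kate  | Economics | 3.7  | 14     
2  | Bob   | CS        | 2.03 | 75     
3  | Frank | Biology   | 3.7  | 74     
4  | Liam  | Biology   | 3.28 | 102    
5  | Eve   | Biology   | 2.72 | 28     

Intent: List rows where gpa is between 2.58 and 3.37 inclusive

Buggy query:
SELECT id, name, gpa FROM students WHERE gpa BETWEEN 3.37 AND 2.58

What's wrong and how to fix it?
Bug: BETWEEN expects the lower bound first; with 3.37 AND 2.58 the range is empty

Fix: Swap the bounds so the smaller value comes first

Corrected query:
SELECT id, name, gpa FROM students WHERE gpa BETWEEN 2.58 AND 3.37

Result:
id | name | gpa 
---+------+-----
4  | Liam | 3.28
5  | Eve  | 2.72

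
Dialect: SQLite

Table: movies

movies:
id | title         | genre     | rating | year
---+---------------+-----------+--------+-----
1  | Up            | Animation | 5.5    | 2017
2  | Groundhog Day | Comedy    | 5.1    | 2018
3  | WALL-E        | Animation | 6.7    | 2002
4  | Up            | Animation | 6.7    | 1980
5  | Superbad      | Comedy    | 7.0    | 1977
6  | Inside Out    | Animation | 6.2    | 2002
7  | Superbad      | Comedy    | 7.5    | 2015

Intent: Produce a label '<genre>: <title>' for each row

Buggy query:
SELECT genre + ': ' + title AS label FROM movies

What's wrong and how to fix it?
Bug: SQLite uses || for string concatenation; + coerces text to numbers (yielding 0)

Fix: Use the || operator for string concatenation

Corrected query:
SELECT genre || ': ' || title AS label FROM movies

Result:
label                
---------------------
Animation: Up        
Comedy: Groundhog Day
Animation: WALL-E    
Animation: Up        
Comedy: Superbad     
Animation: Inside Out
Comedy: Superbad     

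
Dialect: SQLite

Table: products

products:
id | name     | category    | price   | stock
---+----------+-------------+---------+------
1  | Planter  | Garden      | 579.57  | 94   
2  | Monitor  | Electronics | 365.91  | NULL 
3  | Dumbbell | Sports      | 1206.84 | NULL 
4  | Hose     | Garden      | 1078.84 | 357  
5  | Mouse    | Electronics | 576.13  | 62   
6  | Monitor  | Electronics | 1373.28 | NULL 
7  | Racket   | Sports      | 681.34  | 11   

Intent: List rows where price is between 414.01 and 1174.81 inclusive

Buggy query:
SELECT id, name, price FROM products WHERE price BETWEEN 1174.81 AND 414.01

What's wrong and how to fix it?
Bug: The bounds are reversed; BETWEEN a AND b requires a <= b to match anything

Fix: Write BETWEEN 414.01 AND 1174.81

Corrected query:
SELECT id, name, price FROM products WHERE price BETWEEN 414.01 AND 1174.81

Result:
id | name    | price  
---+---------+--------
1  | Planter | 579.57 
4  | Hose    | 1078.84
5  | Mouse   | 576.13 
7  | Racket  | 681.34 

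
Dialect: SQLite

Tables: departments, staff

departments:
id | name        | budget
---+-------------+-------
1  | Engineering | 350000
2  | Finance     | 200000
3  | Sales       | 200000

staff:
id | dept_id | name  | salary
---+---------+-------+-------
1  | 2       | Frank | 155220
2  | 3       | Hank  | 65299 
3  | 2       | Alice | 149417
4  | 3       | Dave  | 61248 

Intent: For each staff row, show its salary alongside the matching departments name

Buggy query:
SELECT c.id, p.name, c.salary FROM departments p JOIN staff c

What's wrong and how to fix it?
Bug: JOIN with no ON clause produces a cartesian product; every staff row pairs with every departments row

Fix: Add ON c.dept_id = p.id to the JOIN

Corrected query:
SELECT c.id, p.name, c.salary FROM departments p JOIN staff c ON c.dept_id = p.id

Result:
id | name    | salary
---+---------+-------
1  | Finance | 155220
2  | Sales   | 65299 
3  | Finance | 149417
4  | Sales   | 61248 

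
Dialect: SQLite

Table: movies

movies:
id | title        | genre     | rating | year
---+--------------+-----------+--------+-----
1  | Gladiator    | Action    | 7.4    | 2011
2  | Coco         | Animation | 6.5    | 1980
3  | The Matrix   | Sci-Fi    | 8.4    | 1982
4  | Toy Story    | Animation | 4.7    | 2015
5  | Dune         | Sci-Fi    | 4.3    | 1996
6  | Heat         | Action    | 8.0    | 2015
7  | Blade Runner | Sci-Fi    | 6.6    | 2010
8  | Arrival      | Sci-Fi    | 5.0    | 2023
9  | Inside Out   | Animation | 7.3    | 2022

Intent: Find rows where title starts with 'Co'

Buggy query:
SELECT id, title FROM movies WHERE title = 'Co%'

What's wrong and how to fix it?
Bug: '=' compares the literal string including the % character; pattern matching needs LIKE

Fix: Use LIKE for wildcard pattern matching

Corrected query:
SELECT id, title FROM movies WHERE title LIKE 'Co%'

Result:
id | title
---+------
2  | Coco 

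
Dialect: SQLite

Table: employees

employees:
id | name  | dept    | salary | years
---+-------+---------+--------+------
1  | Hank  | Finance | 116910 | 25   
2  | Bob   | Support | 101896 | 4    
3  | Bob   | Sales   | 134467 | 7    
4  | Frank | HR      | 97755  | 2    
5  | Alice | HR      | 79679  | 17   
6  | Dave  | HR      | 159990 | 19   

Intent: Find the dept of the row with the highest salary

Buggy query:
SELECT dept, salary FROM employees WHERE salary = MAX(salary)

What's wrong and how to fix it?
Bug: WHERE is evaluated per row; an aggregate over the whole table isn't defined there

Fix: Use a subquery: WHERE salary = (SELECT MAX(salary) FROM employees)

Corrected query:
SELECT dept, salary FROM employees WHERE salary = (SELECT MAX(salary) FROM employees)

Result:
dept | salary
-----+-------
HR   | 159990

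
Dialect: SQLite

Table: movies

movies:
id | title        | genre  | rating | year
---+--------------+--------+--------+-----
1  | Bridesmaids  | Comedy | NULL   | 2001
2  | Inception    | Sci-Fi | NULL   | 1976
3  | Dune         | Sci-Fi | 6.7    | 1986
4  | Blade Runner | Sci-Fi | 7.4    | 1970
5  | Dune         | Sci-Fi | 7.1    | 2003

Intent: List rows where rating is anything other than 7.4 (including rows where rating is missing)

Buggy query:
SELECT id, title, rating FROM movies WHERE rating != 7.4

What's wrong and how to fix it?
Bug: Inequality against NULL is unknown, not true; rows with NULL are dropped

Fix: Add an explicit OR rating IS NULL to include the missing-value rows

Corrected query:
SELECT id, title, rating FROM movies WHERE rating != 7.4 OR rating IS NULL

Result:
id | title       | rating
---+-------------+-------
1  | Bridesmaids | NULL  
2  | Inception   | NULL  
3  | Dune        | 6.7   
5  | Dune        | 7.1   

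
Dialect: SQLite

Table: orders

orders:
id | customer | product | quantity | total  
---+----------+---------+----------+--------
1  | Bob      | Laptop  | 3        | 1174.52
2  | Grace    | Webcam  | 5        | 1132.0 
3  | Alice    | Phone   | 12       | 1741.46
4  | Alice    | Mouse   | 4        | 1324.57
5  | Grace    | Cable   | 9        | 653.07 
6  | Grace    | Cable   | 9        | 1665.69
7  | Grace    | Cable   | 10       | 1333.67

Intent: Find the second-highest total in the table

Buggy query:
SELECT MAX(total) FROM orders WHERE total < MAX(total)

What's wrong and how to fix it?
Bug: MAX(total) on the right of the comparison is an aggregate-in-WHERE error

Fix: Compute the overall MAX in a subquery, then take MAX of rows below it

Corrected query:
SELECT MAX(total) FROM orders WHERE total < (SELECT MAX(total) FROM orders)

Result:
MAX(total)
----------
1665.69   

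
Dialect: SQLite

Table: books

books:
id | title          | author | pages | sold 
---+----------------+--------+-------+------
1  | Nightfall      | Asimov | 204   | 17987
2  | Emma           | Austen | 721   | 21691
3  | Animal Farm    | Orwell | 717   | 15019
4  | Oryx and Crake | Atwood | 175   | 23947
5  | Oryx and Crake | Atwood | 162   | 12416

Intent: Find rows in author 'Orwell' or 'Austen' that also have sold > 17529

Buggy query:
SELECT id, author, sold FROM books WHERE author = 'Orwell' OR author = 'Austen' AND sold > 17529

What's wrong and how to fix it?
Bug: Without parentheses, AND is evaluated before OR, so the sold filter only applies to the 'Austen' branch

Fix: Add parentheses around the OR so the AND applies to both alternatives

Corrected query:
SELECT id, author, sold FROM books WHERE (author = 'Orwell' OR author = 'Austen') AND sold > 17529

Result:
id | author | sold 
---+--------+------
2  | Austen | 21691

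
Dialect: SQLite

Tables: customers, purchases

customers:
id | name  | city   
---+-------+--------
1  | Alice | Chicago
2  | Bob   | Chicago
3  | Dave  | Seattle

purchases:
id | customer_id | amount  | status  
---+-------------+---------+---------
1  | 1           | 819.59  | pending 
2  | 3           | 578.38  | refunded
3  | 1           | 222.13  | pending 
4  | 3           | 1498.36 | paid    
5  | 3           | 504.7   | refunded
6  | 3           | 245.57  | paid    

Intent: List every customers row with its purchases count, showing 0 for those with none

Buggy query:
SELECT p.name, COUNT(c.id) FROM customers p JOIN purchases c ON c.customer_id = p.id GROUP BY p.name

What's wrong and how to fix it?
Bug: An inner join excludes parents with zero children

Fix: Use LEFT JOIN so parents without children still appear (COUNT(c.id) gives 0)

Corrected query:
SELECT p.name, COUNT(c.id) FROM customers p LEFT JOIN purchases c ON c.customer_id = p.id GROUP BY p.name

Result:
name  | COUNT(c.id)
------+------------
Alice | 2          
Bob   | 0          
Dave  | 4          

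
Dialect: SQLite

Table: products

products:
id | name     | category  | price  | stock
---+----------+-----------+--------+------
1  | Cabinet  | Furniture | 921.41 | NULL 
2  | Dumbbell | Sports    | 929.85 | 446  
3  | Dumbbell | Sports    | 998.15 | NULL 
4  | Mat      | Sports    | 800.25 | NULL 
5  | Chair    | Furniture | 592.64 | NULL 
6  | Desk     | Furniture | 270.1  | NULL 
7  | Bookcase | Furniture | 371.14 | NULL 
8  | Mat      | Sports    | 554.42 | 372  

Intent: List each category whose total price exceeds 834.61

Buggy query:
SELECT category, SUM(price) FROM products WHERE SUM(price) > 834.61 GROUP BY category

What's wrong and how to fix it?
Bug: WHERE runs before GROUP BY, so aggregates aren't available there

Fix: Use HAVING (which filters groups after aggregation) instead of WHERE

Corrected query:
SELECT category, SUM(price) FROM products GROUP BY category HAVING SUM(price) > 834.61

Result:
category  | SUM(price)
----------+-----------
Furniture | 2155.29   
Sports    | 3282.67   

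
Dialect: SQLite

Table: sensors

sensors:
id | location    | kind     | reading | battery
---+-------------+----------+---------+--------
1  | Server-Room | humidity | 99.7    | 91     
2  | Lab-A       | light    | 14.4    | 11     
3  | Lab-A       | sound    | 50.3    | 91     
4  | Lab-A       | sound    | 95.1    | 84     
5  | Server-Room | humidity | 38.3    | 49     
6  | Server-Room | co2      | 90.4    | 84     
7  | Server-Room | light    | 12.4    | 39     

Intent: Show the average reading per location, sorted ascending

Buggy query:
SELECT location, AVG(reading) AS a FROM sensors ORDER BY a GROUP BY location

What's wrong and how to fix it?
Bug: GROUP BY must precede ORDER BY

Fix: Move ORDER BY to the end, after GROUP BY

Corrected query:
SELECT location, AVG(reading) AS a FROM sensors GROUP BY location ORDER BY a

Result:
location    | a        
------------+----------
Lab-A       | 53.266667
Server-Room | 60.2     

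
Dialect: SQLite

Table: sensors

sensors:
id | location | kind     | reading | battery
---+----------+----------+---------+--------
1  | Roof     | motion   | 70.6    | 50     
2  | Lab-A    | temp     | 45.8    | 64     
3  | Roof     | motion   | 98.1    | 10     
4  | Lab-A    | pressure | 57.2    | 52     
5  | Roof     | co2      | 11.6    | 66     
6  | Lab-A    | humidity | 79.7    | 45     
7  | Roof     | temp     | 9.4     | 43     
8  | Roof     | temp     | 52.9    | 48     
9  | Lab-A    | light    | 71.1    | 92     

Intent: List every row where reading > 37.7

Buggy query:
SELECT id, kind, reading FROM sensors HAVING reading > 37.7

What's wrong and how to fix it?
Bug: This is a non-aggregate query (no GROUP BY, no aggregates), so in SQLite the HAVING clause is invalid here; a row-level condition belongs in WHERE

Fix: Use WHERE for row-level filtering

Corrected query:
SELECT id, kind, reading FROM sensors WHERE reading > 37.7

Result:
id | kind     | reading
---+----------+--------
1  | motion   | 70.6   
2  | temp     | 45.8   
3  | motion   | 98.1   
4  | pressure | 57.2   
6  | humidity | 79.7   
8  | temp     | 52.9   
9  | light    | 71.1   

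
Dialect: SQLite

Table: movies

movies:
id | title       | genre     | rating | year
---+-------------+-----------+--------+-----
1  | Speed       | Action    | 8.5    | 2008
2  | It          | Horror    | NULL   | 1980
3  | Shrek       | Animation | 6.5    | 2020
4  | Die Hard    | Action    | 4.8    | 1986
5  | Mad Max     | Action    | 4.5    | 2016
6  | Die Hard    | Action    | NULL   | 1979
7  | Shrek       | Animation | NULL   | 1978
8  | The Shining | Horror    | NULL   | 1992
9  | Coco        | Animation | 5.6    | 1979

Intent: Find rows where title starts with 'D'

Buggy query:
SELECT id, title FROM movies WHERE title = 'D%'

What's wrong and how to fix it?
Bug: Wildcards only work with LIKE; '=' treats '%' as a literal character

Fix: Replace '=' with LIKE so 'D%' is treated as a pattern

Corrected query:
SELECT id, title FROM movies WHERE title LIKE 'D%'

Result:
id | title   
---+---------
4  | Die Hard
6  | Die Hard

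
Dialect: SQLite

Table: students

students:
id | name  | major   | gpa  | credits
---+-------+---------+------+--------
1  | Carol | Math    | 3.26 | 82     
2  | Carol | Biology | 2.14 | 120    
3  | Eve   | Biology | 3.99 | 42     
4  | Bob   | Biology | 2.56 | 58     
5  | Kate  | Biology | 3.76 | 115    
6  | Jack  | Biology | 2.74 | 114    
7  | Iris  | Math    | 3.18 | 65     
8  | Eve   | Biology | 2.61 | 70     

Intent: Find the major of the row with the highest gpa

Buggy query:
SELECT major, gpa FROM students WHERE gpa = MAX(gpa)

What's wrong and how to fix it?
Bug: MAX(gpa) is an aggregate and cannot be used directly in WHERE

Fix: Use a subquery: WHERE gpa = (SELECT MAX(gpa) FROM students)

Corrected query:
SELECT major, gpa FROM students WHERE gpa = (SELECT MAX(gpa) FROM students)

Result:
major   | gpa 
--------+-----
Biology | 3.99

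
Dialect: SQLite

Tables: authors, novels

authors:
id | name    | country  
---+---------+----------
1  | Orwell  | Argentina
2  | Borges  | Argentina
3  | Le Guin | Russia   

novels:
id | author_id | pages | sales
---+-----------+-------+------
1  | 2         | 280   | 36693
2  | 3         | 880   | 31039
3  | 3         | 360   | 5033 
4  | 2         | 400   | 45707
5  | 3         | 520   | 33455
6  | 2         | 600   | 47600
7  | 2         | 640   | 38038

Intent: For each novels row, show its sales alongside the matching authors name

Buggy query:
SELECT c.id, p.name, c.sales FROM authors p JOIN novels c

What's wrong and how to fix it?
Bug: JOIN with no ON clause produces a cartesian product; every novels row pairs with every authors row

Fix: Add ON c.author_id = p.id to the JOIN

Corrected query:
SELECT c.id, p.name, c.sales FROM authors p JOIN novels c ON c.author_id = p.id

Result:
id | name    | sales
---+---------+------
1  | Borges  | 36693
2  | Le Guin | 31039
3  | Le Guin | 5033 
4  | Borges  | 45707
5  | Le Guin | 33455
6  | Borges  | 47600
7  | Borges  | 38038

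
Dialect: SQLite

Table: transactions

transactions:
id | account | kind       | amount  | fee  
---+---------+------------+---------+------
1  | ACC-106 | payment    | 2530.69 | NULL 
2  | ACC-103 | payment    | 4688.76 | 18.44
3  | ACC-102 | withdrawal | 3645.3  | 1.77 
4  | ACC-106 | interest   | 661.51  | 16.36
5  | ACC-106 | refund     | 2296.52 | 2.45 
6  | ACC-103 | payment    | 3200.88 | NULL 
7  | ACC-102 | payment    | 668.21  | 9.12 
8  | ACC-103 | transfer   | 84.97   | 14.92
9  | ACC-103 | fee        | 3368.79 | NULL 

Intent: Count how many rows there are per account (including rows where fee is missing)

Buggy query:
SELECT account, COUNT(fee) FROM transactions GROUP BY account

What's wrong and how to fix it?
Bug: COUNT(fee) skips NULLs, so groups with missing fee are undercounted

Fix: Replace COUNT(fee) with COUNT(*)

Corrected query:
SELECT account, COUNT(*) FROM transactions GROUP BY account

Result:
account | COUNT(*)
--------+---------
ACC-102 | 2       
ACC-103 | 4       
ACC-106 | 3       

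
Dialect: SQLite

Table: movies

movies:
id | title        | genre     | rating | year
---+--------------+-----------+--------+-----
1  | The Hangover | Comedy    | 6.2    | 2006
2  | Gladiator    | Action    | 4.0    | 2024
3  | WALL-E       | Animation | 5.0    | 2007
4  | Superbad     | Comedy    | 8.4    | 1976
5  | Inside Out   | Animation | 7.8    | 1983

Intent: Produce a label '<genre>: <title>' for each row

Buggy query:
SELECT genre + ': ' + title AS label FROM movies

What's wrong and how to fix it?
Bug: SQLite uses || for string concatenation; + coerces text to numbers (yielding 0)

Fix: Replace + with || to concatenate text

Corrected query:
SELECT genre || ': ' || title AS label FROM movies

Result:
label                
---------------------
Comedy: The Hangover 
Action: Gladiator    
Animation: WALL-E    
Comedy: Superbad     
Animation: Inside Out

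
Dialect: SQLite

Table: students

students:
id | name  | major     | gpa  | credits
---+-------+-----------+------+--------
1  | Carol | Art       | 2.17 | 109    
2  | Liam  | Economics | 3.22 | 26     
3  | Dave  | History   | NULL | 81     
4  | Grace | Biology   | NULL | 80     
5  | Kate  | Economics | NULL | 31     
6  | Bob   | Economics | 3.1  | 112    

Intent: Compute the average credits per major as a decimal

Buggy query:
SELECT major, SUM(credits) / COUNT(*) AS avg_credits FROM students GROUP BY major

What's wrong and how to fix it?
Bug: Both operands are integers, so '/' performs integer division and truncates

Fix: Cast one side to REAL so the division keeps the fractional part

Corrected query:
SELECT major, SUM(credits) * 1.0 / COUNT(*) AS avg_credits FROM students GROUP BY major

Result:
major     | avg_credits
----------+------------
Art       | 109        
Biology   | 80         
Economics | 56.333333  
History   | 81         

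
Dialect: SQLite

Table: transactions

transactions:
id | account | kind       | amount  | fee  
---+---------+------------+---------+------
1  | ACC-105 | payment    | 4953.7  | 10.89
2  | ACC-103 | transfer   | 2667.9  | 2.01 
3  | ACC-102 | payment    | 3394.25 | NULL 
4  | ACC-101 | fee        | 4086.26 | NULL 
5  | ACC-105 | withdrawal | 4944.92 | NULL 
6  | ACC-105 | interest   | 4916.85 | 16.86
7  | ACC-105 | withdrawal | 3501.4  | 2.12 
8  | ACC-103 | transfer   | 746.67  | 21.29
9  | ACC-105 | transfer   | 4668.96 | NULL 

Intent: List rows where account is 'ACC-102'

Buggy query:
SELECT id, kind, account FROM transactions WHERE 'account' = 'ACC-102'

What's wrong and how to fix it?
Bug: Single quotes denote string literals in SQL; the column name is being compared as a constant string

Fix: Reference the column as account without single quotes

Corrected query:
SELECT id, kind, account FROM transactions WHERE account = 'ACC-102'

Result:
id | kind    | account
---+---------+--------
3  | payment | ACC-102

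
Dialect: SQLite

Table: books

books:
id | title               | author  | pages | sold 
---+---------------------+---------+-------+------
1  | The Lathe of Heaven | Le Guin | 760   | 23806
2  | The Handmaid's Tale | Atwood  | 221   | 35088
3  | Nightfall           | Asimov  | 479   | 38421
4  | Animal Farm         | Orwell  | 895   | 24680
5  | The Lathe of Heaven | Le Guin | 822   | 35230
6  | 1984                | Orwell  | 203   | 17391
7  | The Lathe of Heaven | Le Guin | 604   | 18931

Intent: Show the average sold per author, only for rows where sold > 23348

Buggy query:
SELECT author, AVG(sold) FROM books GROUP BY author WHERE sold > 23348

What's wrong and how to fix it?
Bug: WHERE cannot follow GROUP BY

Fix: Place WHERE between FROM and GROUP BY

Corrected query:
SELECT author, AVG(sold) FROM books WHERE sold > 23348 GROUP BY author

Result:
author  | AVG(sold)
--------+----------
Asimov  | 38421    
Atwood  | 35088    
Le Guin | 29518    
Orwell  | 24680    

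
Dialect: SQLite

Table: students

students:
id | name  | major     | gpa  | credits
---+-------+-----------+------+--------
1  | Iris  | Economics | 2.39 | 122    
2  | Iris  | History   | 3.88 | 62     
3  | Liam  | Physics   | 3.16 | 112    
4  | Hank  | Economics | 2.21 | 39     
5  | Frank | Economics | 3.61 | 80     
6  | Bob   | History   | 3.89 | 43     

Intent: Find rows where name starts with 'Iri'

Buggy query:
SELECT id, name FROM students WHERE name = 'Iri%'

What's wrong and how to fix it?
Bug: Wildcards only work with LIKE; '=' treats '%' as a literal character

Fix: Use LIKE for wildcard pattern matching

Corrected query:
SELECT id, name FROM students WHERE name LIKE 'Iri%'

Result:
id | name
---+-----
1  | Iris
2  | Iris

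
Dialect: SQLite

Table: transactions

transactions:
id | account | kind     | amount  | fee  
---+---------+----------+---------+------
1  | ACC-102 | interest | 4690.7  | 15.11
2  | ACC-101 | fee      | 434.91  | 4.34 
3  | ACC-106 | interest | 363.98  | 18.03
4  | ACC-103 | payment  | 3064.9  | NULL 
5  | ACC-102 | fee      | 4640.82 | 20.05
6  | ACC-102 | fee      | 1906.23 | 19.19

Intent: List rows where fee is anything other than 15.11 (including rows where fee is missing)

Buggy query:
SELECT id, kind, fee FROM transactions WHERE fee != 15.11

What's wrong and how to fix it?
Bug: 'fee != 15.11' is unknown when fee is NULL, so NULL rows are silently excluded

Fix: Handle NULL separately with IS NULL alongside the inequality

Corrected query:
SELECT id, kind, fee FROM transactions WHERE fee != 15.11 OR fee IS NULL

Result:
id | kind     | fee  
---+----------+------
2  | fee      | 4.34 
3  | interest | 18.03
4  | payment  | NULL 
5  | fee      | 20.05
6  | fee      | 19.19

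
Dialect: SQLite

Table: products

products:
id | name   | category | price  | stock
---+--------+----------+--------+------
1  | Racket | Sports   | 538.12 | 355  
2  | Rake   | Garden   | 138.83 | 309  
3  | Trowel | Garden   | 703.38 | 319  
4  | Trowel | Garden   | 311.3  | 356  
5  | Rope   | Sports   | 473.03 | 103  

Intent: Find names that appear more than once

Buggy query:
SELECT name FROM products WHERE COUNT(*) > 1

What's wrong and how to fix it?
Bug: COUNT(*) is an aggregate and cannot be used in WHERE

Fix: GROUP BY name, then filter groups with HAVING COUNT(*) > 1

Corrected query:
SELECT name FROM products GROUP BY name HAVING COUNT(*) > 1

Result:
name  
------
Trowel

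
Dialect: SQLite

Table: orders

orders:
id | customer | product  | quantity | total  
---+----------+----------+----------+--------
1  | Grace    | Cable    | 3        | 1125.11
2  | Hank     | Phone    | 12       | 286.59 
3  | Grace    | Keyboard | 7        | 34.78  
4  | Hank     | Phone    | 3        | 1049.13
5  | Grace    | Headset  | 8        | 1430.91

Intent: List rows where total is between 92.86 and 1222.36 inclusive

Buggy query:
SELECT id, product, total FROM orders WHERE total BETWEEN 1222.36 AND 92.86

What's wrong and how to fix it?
Bug: The bounds are reversed; BETWEEN a AND b requires a <= b to match anything

Fix: Write BETWEEN 92.86 AND 1222.36

Corrected query:
SELECT id, product, total FROM orders WHERE total BETWEEN 92.86 AND 1222.36

Result:
id | product | total  
---+---------+--------
1  | Cable   | 1125.11
2  | Phone   | 286.59 
4  | Phone   | 1049.13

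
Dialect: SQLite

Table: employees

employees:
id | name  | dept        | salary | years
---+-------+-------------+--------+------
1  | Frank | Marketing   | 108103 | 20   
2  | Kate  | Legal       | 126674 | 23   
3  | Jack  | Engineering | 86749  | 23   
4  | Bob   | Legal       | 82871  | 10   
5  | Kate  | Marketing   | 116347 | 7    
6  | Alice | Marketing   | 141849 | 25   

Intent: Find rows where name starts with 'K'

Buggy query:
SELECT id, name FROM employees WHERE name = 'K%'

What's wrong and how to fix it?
Bug: '=' compares the literal string including the % character; pattern matching needs LIKE

Fix: Use LIKE for wildcard pattern matching

Corrected query:
SELECT id, name FROM employees WHERE name LIKE 'K%'

Result:
id | name
---+-----
2  | Kate
5  | Kate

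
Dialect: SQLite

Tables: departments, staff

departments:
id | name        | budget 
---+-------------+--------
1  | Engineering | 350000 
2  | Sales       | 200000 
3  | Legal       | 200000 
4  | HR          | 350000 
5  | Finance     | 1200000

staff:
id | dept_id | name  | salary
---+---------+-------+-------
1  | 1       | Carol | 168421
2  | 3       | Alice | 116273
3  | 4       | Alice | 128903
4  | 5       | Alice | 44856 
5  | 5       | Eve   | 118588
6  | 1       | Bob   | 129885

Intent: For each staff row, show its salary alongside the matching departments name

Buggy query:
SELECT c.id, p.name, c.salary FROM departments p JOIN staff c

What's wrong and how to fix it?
Bug: Missing join condition: each staff row is matched to all departments rows instead of just its own

Fix: Add ON c.dept_id = p.id to the JOIN

Corrected query:
SELECT c.id, p.name, c.salary FROM departments p JOIN staff c ON c.dept_id = p.id

Result:
id | name        | salary
---+-------------+-------
1  | Engineering | 168421
2  | Legal       | 116273
3  | HR          | 128903
4  | Finance     | 44856 
5  | Finance     | 118588
6  | Engineering | 129885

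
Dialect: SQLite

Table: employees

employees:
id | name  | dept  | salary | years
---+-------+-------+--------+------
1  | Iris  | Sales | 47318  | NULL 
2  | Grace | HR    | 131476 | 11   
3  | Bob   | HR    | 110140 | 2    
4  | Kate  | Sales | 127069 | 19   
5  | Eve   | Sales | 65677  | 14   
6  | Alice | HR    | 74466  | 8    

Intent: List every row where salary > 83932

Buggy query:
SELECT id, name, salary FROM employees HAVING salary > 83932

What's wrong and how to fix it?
Bug: HAVING filters the output of aggregation, but this query has no GROUP BY and no aggregate functions, so SQLite rejects it (HAVING clause on a non-aggregate query); the condition here is per row

Fix: Replace HAVING with WHERE since the condition applies to individual rows

Corrected query:
SELECT id, name, salary FROM employees WHERE salary > 83932

Result:
id | name  | salary
---+-------+-------
2  | Grace | 131476
3  | Bob   | 110140
4  | Kate  | 127069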